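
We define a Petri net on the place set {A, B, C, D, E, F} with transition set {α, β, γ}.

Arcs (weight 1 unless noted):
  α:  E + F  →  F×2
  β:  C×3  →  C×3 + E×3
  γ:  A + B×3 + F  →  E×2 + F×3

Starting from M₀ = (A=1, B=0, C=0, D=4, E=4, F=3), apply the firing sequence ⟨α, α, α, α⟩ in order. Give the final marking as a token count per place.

step 1: fire α:  (A=1, B=0, C=0, D=4, E=4, F=3) → (A=1, B=0, C=0, D=4, E=3, F=4)
step 2: fire α:  (A=1, B=0, C=0, D=4, E=3, F=4) → (A=1, B=0, C=0, D=4, E=2, F=5)
step 3: fire α:  (A=1, B=0, C=0, D=4, E=2, F=5) → (A=1, B=0, C=0, D=4, E=1, F=6)
step 4: fire α:  (A=1, B=0, C=0, D=4, E=1, F=6) → (A=1, B=0, C=0, D=4, E=0, F=7)

(A=1, B=0, C=0, D=4, E=0, F=7)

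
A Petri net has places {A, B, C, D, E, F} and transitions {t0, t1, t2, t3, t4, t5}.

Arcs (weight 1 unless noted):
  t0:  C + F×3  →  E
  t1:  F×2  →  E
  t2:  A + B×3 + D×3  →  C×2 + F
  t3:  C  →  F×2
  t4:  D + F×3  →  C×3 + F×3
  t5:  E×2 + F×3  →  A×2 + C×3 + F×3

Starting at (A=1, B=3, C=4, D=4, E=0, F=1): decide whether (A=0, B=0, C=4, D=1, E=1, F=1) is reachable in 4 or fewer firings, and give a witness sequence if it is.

YES — reachable via ⟨t2, t3, t0⟩ (3 firings)

step 1: fire t2:  (A=1, B=3, C=4, D=4, E=0, F=1) → (A=0, B=0, C=6, D=1, E=0, F=2)
step 2: fire t3:  (A=0, B=0, C=6, D=1, E=0, F=2) → (A=0, B=0, C=5, D=1, E=0, F=4)
step 3: fire t0:  (A=0, B=0, C=5, D=1, E=0, F=4) → (A=0, B=0, C=4, D=1, E=1, F=1)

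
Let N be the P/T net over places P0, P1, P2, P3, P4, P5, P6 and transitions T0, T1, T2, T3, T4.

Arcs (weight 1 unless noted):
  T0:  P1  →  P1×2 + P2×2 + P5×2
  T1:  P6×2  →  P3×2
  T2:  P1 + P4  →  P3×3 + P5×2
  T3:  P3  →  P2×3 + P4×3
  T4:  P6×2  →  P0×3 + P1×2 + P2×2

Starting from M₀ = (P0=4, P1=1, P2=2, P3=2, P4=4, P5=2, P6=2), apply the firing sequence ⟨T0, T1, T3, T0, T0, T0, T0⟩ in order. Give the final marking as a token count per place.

(P0=4, P1=6, P2=15, P3=3, P4=7, P5=12, P6=0)

step 1: fire T0:  (P0=4, P1=1, P2=2, P3=2, P4=4, P5=2, P6=2) → (P0=4, P1=2, P2=4, P3=2, P4=4, P5=4, P6=2)
step 2: fire T1:  (P0=4, P1=2, P2=4, P3=2, P4=4, P5=4, P6=2) → (P0=4, P1=2, P2=4, P3=4, P4=4, P5=4, P6=0)
step 3: fire T3:  (P0=4, P1=2, P2=4, P3=4, P4=4, P5=4, P6=0) → (P0=4, P1=2, P2=7, P3=3, P4=7, P5=4, P6=0)
step 4: fire T0:  (P0=4, P1=2, P2=7, P3=3, P4=7, P5=4, P6=0) → (P0=4, P1=3, P2=9, P3=3, P4=7, P5=6, P6=0)
step 5: fire T0:  (P0=4, P1=3, P2=9, P3=3, P4=7, P5=6, P6=0) → (P0=4, P1=4, P2=11, P3=3, P4=7, P5=8, P6=0)
step 6: fire T0:  (P0=4, P1=4, P2=11, P3=3, P4=7, P5=8, P6=0) → (P0=4, P1=5, P2=13, P3=3, P4=7, P5=10, P6=0)
step 7: fire T0:  (P0=4, P1=5, P2=13, P3=3, P4=7, P5=10, P6=0) → (P0=4, P1=6, P2=15, P3=3, P4=7, P5=12, P6=0)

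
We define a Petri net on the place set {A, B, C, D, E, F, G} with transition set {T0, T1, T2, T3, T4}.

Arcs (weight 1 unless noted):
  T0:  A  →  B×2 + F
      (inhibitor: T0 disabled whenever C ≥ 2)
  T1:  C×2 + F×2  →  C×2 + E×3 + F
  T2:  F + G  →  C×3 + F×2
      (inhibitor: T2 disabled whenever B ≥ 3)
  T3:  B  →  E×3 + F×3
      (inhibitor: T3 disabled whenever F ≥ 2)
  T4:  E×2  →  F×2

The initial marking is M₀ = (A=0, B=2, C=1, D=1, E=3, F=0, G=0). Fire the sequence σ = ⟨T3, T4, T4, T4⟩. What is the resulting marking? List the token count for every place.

(A=0, B=1, C=1, D=1, E=0, F=9, G=0)

step 1: fire T3:  (A=0, B=2, C=1, D=1, E=3, F=0, G=0) → (A=0, B=1, C=1, D=1, E=6, F=3, G=0)
step 2: fire T4:  (A=0, B=1, C=1, D=1, E=6, F=3, G=0) → (A=0, B=1, C=1, D=1, E=4, F=5, G=0)
step 3: fire T4:  (A=0, B=1, C=1, D=1, E=4, F=5, G=0) → (A=0, B=1, C=1, D=1, E=2, F=7, G=0)
step 4: fire T4:  (A=0, B=1, C=1, D=1, E=2, F=7, G=0) → (A=0, B=1, C=1, D=1, E=0, F=9, G=0)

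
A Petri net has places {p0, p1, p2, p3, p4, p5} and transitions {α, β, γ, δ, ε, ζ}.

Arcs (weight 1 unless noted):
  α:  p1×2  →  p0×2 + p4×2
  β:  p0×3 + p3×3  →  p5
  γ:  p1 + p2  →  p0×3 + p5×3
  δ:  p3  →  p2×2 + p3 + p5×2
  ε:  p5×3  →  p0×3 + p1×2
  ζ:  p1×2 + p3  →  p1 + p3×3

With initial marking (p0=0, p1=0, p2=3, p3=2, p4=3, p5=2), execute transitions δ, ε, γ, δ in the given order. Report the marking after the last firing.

(p0=6, p1=1, p2=6, p3=2, p4=3, p5=6)

step 1: fire δ:  (p0=0, p1=0, p2=3, p3=2, p4=3, p5=2) → (p0=0, p1=0, p2=5, p3=2, p4=3, p5=4)
step 2: fire ε:  (p0=0, p1=0, p2=5, p3=2, p4=3, p5=4) → (p0=3, p1=2, p2=5, p3=2, p4=3, p5=1)
step 3: fire γ:  (p0=3, p1=2, p2=5, p3=2, p4=3, p5=1) → (p0=6, p1=1, p2=4, p3=2, p4=3, p5=4)
step 4: fire δ:  (p0=6, p1=1, p2=4, p3=2, p4=3, p5=4) → (p0=6, p1=1, p2=6, p3=2, p4=3, p5=6)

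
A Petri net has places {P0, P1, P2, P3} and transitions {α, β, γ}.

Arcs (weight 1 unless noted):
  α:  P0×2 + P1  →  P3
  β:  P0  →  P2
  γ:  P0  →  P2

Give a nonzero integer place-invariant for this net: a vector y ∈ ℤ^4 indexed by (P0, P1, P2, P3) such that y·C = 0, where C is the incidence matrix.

Incidence matrix C (rows=places, cols=transitions):
        α    β    γ
   P0  -2   -1   -1
   P1  -1    0    0
   P2   0    1    1
   P3   1    0    0

Candidate y = [1, -2, 1, 0]; check y·C column-wise:
  col α: 1·-2 + -2·-1 + 1·0 + 0·1 = 0
  col β: 1·-1 + -2·0 + 1·1 = 0
  col γ: 1·-1 + -2·0 + 1·1 = 0

y = (P0:1, P1:-2, P2:1, P3:0)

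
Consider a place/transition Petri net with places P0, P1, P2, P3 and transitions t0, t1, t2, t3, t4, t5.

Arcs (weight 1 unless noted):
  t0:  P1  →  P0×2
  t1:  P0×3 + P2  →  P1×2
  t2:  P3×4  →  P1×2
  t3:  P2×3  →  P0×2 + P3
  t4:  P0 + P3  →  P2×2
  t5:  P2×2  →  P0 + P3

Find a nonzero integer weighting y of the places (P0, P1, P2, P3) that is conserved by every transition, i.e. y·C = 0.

y = (P0:1, P1:2, P2:1, P3:1)

Incidence matrix C (rows=places, cols=transitions):
       t0   t1   t2   t3   t4   t5
   P0   2   -3    0    2   -1    1
   P1  -1    2    2    0    0    0
   P2   0   -1    0   -3    2   -2
   P3   0    0   -4    1   -1    1

Candidate y = [1, 2, 1, 1]; check y·C column-wise:
  col t0: 1·2 + 2·-1 + 1·0 + 1·0 = 0
  col t1: 1·-3 + 2·2 + 1·-1 + 1·0 = 0
  col t2: 1·0 + 2·2 + 1·0 + 1·-4 = 0
  col t3: 1·2 + 2·0 + 1·-3 + 1·1 = 0
  col t4: 1·-1 + 2·0 + 1·2 + 1·-1 = 0
  col t5: 1·1 + 2·0 + 1·-2 + 1·1 = 0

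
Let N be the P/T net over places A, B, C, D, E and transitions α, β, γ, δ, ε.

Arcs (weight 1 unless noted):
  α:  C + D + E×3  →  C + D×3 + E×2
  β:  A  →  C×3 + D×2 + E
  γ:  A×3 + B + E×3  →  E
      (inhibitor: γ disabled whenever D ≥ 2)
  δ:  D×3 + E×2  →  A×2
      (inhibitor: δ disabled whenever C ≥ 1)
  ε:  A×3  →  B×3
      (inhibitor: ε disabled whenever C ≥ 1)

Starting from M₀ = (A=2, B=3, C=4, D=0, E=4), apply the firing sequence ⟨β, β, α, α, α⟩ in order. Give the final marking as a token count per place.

(A=0, B=3, C=10, D=10, E=3)

step 1: fire β:  (A=2, B=3, C=4, D=0, E=4) → (A=1, B=3, C=7, D=2, E=5)
step 2: fire β:  (A=1, B=3, C=7, D=2, E=5) → (A=0, B=3, C=10, D=4, E=6)
step 3: fire α:  (A=0, B=3, C=10, D=4, E=6) → (A=0, B=3, C=10, D=6, E=5)
step 4: fire α:  (A=0, B=3, C=10, D=6, E=5) → (A=0, B=3, C=10, D=8, E=4)
step 5: fire α:  (A=0, B=3, C=10, D=8, E=4) → (A=0, B=3, C=10, D=10, E=3)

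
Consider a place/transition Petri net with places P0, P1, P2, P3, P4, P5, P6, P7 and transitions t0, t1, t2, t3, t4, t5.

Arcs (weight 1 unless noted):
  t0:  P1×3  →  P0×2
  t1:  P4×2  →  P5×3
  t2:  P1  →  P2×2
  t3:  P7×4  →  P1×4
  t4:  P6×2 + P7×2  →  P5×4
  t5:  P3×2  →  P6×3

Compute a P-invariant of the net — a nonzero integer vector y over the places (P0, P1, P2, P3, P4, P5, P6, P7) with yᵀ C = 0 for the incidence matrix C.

Incidence matrix C (rows=places, cols=transitions):
       t0   t1   t2   t3   t4   t5
   P0   2    0    0    0    0    0
   P1  -3    0   -1    4    0    0
   P2   0    0    2    0    0    0
   P3   0    0    0    0    0   -2
   P4   0   -2    0    0    0    0
   P5   0    3    0    0    4    0
   P6   0    0    0    0   -2    3
   P7   0    0    0   -4   -2    0

Candidate y = [0, 0, 0, 6, 3, 2, 4, 0]; check y·C column-wise:
  col t0: 0·2 + 0·-3 + 6·0 + 3·0 + 2·0 + 4·0 = 0
  col t1: 6·0 + 3·-2 + 2·3 + 4·0 = 0
  col t2: 0·-1 + 0·2 + 6·0 + 3·0 + 2·0 + 4·0 = 0
  col t3: 0·4 + 6·0 + 3·0 + 2·0 + 4·0 + 0·-4 = 0
  col t4: 6·0 + 3·0 + 2·4 + 4·-2 + 0·-2 = 0
  col t5: 6·-2 + 3·0 + 2·0 + 4·3 = 0

y = (P0:0, P1:0, P2:0, P3:6, P4:3, P5:2, P6:4, P7:0)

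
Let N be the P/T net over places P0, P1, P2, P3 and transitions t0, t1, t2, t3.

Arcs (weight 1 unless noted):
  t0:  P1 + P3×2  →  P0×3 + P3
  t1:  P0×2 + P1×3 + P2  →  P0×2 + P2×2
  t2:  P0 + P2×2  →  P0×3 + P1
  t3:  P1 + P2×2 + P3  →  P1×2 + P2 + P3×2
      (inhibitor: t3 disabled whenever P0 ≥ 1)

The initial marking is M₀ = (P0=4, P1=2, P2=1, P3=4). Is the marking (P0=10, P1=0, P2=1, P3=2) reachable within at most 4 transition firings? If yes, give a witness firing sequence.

YES — reachable via ⟨t0, t0⟩ (2 firings)

step 1: fire t0:  (P0=4, P1=2, P2=1, P3=4) → (P0=7, P1=1, P2=1, P3=3)
step 2: fire t0:  (P0=7, P1=1, P2=1, P3=3) → (P0=10, P1=0, P2=1, P3=2)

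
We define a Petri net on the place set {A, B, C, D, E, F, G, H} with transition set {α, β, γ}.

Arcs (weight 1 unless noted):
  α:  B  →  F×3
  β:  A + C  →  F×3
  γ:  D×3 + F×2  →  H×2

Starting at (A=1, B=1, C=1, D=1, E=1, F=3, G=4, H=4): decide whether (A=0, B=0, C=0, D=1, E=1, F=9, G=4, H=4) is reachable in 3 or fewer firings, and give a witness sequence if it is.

step 1: fire α:  (A=1, B=1, C=1, D=1, E=1, F=3, G=4, H=4) → (A=1, B=0, C=1, D=1, E=1, F=6, G=4, H=4)
step 2: fire β:  (A=1, B=0, C=1, D=1, E=1, F=6, G=4, H=4) → (A=0, B=0, C=0, D=1, E=1, F=9, G=4, H=4)

YES — reachable via ⟨α, β⟩ (2 firings)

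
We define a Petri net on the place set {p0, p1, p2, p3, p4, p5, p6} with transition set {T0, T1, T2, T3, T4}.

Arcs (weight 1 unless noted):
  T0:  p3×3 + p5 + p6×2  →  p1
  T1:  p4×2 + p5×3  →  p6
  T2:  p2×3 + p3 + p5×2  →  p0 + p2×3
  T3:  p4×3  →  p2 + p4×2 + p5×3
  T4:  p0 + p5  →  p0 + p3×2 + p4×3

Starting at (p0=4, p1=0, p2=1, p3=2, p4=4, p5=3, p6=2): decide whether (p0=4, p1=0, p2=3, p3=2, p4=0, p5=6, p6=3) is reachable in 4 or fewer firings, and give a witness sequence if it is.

step 1: fire T3:  (p0=4, p1=0, p2=1, p3=2, p4=4, p5=3, p6=2) → (p0=4, p1=0, p2=2, p3=2, p4=3, p5=6, p6=2)
step 2: fire T3:  (p0=4, p1=0, p2=2, p3=2, p4=3, p5=6, p6=2) → (p0=4, p1=0, p2=3, p3=2, p4=2, p5=9, p6=2)
step 3: fire T1:  (p0=4, p1=0, p2=3, p3=2, p4=2, p5=9, p6=2) → (p0=4, p1=0, p2=3, p3=2, p4=0, p5=6, p6=3)

YES — reachable via ⟨T3, T3, T1⟩ (3 firings)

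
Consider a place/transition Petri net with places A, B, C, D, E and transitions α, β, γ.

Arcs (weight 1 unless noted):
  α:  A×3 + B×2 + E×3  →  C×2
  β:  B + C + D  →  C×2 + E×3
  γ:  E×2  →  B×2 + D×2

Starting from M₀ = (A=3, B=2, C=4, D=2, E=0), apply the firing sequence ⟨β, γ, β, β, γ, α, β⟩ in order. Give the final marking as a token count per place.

step 1: fire β:  (A=3, B=2, C=4, D=2, E=0) → (A=3, B=1, C=5, D=1, E=3)
step 2: fire γ:  (A=3, B=1, C=5, D=1, E=3) → (A=3, B=3, C=5, D=3, E=1)
step 3: fire β:  (A=3, B=3, C=5, D=3, E=1) → (A=3, B=2, C=6, D=2, E=4)
step 4: fire β:  (A=3, B=2, C=6, D=2, E=4) → (A=3, B=1, C=7, D=1, E=7)
step 5: fire γ:  (A=3, B=1, C=7, D=1, E=7) → (A=3, B=3, C=7, D=3, E=5)
step 6: fire α:  (A=3, B=3, C=7, D=3, E=5) → (A=0, B=1, C=9, D=3, E=2)
step 7: fire β:  (A=0, B=1, C=9, D=3, E=2) → (A=0, B=0, C=10, D=2, E=5)

(A=0, B=0, C=10, D=2, E=5)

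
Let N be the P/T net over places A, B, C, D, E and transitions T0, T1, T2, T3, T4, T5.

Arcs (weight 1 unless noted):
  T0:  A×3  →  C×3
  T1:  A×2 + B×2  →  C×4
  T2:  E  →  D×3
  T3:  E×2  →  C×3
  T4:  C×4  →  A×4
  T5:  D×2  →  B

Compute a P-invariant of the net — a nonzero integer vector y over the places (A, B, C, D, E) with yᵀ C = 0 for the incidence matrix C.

Incidence matrix C (rows=places, cols=transitions):
       T0   T1   T2   T3   T4   T5
    A  -3   -2    0    0    4    0
    B   0   -2    0    0    0    1
    C   3    4    0    3   -4    0
    D   0    0    3    0    0   -2
    E   0    0   -1   -2    0    0

Candidate y = [2, 2, 2, 1, 3]; check y·C column-wise:
  col T0: 2·-3 + 2·0 + 2·3 + 1·0 + 3·0 = 0
  col T1: 2·-2 + 2·-2 + 2·4 + 1·0 + 3·0 = 0
  col T2: 2·0 + 2·0 + 2·0 + 1·3 + 3·-1 = 0
  col T3: 2·0 + 2·0 + 2·3 + 1·0 + 3·-2 = 0
  col T4: 2·4 + 2·0 + 2·-4 + 1·0 + 3·0 = 0
  col T5: 2·0 + 2·1 + 2·0 + 1·-2 + 3·0 = 0

y = (A:2, B:2, C:2, D:1, E:3)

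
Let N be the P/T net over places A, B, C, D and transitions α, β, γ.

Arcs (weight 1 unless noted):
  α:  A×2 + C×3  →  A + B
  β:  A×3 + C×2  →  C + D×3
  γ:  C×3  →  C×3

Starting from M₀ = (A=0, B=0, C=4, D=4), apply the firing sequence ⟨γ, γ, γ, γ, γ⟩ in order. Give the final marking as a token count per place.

step 1: fire γ:  (A=0, B=0, C=4, D=4) → (A=0, B=0, C=4, D=4)
step 2: fire γ:  (A=0, B=0, C=4, D=4) → (A=0, B=0, C=4, D=4)
step 3: fire γ:  (A=0, B=0, C=4, D=4) → (A=0, B=0, C=4, D=4)
step 4: fire γ:  (A=0, B=0, C=4, D=4) → (A=0, B=0, C=4, D=4)
step 5: fire γ:  (A=0, B=0, C=4, D=4) → (A=0, B=0, C=4, D=4)

(A=0, B=0, C=4, D=4)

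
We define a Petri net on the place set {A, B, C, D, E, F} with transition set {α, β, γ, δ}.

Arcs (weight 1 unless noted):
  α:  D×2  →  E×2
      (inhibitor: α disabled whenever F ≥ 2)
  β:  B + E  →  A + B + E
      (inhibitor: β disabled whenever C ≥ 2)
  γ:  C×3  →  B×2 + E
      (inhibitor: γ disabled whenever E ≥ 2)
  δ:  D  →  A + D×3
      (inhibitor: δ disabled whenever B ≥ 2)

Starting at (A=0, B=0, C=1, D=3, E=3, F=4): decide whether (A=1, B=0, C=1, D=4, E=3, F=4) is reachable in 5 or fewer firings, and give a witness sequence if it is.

NO — not reachable within 5 firings

depth 0: 1 marking
depth 1: 2 markings reached so far
depth 2: 3 markings reached so far
depth 3: 4 markings reached so far
depth 4: 5 markings reached so far
depth 5: 6 markings reached so far
target is not among the 6 markings reachable within 5 steps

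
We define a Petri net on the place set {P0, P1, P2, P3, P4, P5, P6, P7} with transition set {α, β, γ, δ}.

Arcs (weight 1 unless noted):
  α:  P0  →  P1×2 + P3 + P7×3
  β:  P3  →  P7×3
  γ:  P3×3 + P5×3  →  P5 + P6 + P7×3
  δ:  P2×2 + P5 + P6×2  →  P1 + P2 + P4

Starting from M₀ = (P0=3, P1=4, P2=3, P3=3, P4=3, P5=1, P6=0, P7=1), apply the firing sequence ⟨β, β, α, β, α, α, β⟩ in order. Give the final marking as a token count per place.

step 1: fire β:  (P0=3, P1=4, P2=3, P3=3, P4=3, P5=1, P6=0, P7=1) → (P0=3, P1=4, P2=3, P3=2, P4=3, P5=1, P6=0, P7=4)
step 2: fire β:  (P0=3, P1=4, P2=3, P3=2, P4=3, P5=1, P6=0, P7=4) → (P0=3, P1=4, P2=3, P3=1, P4=3, P5=1, P6=0, P7=7)
step 3: fire α:  (P0=3, P1=4, P2=3, P3=1, P4=3, P5=1, P6=0, P7=7) → (P0=2, P1=6, P2=3, P3=2, P4=3, P5=1, P6=0, P7=10)
step 4: fire β:  (P0=2, P1=6, P2=3, P3=2, P4=3, P5=1, P6=0, P7=10) → (P0=2, P1=6, P2=3, P3=1, P4=3, P5=1, P6=0, P7=13)
step 5: fire α:  (P0=2, P1=6, P2=3, P3=1, P4=3, P5=1, P6=0, P7=13) → (P0=1, P1=8, P2=3, P3=2, P4=3, P5=1, P6=0, P7=16)
step 6: fire α:  (P0=1, P1=8, P2=3, P3=2, P4=3, P5=1, P6=0, P7=16) → (P0=0, P1=10, P2=3, P3=3, P4=3, P5=1, P6=0, P7=19)
step 7: fire β:  (P0=0, P1=10, P2=3, P3=3, P4=3, P5=1, P6=0, P7=19) → (P0=0, P1=10, P2=3, P3=2, P4=3, P5=1, P6=0, P7=22)

(P0=0, P1=10, P2=3, P3=2, P4=3, P5=1, P6=0, P7=22)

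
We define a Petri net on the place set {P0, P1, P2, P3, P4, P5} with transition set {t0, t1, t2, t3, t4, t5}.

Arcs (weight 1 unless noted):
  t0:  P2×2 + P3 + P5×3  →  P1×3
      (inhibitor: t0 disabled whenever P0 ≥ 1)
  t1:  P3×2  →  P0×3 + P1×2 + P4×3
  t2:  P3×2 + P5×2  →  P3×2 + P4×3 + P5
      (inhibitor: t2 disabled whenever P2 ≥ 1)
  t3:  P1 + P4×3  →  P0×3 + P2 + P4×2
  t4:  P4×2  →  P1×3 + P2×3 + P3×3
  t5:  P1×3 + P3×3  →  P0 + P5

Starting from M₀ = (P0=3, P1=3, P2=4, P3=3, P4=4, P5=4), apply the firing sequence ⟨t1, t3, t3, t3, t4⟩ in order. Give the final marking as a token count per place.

(P0=15, P1=5, P2=10, P3=4, P4=2, P5=4)

step 1: fire t1:  (P0=3, P1=3, P2=4, P3=3, P4=4, P5=4) → (P0=6, P1=5, P2=4, P3=1, P4=7, P5=4)
step 2: fire t3:  (P0=6, P1=5, P2=4, P3=1, P4=7, P5=4) → (P0=9, P1=4, P2=5, P3=1, P4=6, P5=4)
step 3: fire t3:  (P0=9, P1=4, P2=5, P3=1, P4=6, P5=4) → (P0=12, P1=3, P2=6, P3=1, P4=5, P5=4)
step 4: fire t3:  (P0=12, P1=3, P2=6, P3=1, P4=5, P5=4) → (P0=15, P1=2, P2=7, P3=1, P4=4, P5=4)
step 5: fire t4:  (P0=15, P1=2, P2=7, P3=1, P4=4, P5=4) → (P0=15, P1=5, P2=10, P3=4, P4=2, P5=4)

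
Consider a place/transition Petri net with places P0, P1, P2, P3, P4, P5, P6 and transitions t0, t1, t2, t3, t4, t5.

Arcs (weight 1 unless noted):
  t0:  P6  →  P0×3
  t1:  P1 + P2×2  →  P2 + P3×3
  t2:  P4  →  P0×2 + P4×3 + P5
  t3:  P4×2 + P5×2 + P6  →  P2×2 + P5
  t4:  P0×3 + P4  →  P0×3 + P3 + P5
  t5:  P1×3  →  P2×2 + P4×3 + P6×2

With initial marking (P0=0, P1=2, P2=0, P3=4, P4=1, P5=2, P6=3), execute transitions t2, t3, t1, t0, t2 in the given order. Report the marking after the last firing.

(P0=7, P1=1, P2=1, P3=7, P4=3, P5=3, P6=1)

step 1: fire t2:  (P0=0, P1=2, P2=0, P3=4, P4=1, P5=2, P6=3) → (P0=2, P1=2, P2=0, P3=4, P4=3, P5=3, P6=3)
step 2: fire t3:  (P0=2, P1=2, P2=0, P3=4, P4=3, P5=3, P6=3) → (P0=2, P1=2, P2=2, P3=4, P4=1, P5=2, P6=2)
step 3: fire t1:  (P0=2, P1=2, P2=2, P3=4, P4=1, P5=2, P6=2) → (P0=2, P1=1, P2=1, P3=7, P4=1, P5=2, P6=2)
step 4: fire t0:  (P0=2, P1=1, P2=1, P3=7, P4=1, P5=2, P6=2) → (P0=5, P1=1, P2=1, P3=7, P4=1, P5=2, P6=1)
step 5: fire t2:  (P0=5, P1=1, P2=1, P3=7, P4=1, P5=2, P6=1) → (P0=7, P1=1, P2=1, P3=7, P4=3, P5=3, P6=1)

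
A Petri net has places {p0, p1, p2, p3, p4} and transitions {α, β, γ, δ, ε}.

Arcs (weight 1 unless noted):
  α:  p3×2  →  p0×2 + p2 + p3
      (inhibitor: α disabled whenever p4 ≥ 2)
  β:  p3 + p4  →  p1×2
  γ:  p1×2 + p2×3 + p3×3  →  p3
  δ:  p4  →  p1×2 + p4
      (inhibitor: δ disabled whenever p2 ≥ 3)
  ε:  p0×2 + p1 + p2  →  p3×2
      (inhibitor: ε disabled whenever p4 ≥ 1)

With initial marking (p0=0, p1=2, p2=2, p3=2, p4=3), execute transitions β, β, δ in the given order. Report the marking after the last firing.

step 1: fire β:  (p0=0, p1=2, p2=2, p3=2, p4=3) → (p0=0, p1=4, p2=2, p3=1, p4=2)
step 2: fire β:  (p0=0, p1=4, p2=2, p3=1, p4=2) → (p0=0, p1=6, p2=2, p3=0, p4=1)
step 3: fire δ:  (p0=0, p1=6, p2=2, p3=0, p4=1) → (p0=0, p1=8, p2=2, p3=0, p4=1)

(p0=0, p1=8, p2=2, p3=0, p4=1)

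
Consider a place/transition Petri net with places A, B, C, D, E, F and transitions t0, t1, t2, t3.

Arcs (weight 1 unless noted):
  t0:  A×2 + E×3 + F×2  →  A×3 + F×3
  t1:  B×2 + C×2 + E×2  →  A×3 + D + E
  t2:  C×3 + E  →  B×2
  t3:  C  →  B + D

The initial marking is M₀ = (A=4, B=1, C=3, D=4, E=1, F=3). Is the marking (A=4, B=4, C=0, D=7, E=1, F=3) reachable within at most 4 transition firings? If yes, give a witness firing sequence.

YES — reachable via ⟨t3, t3, t3⟩ (3 firings)

step 1: fire t3:  (A=4, B=1, C=3, D=4, E=1, F=3) → (A=4, B=2, C=2, D=5, E=1, F=3)
step 2: fire t3:  (A=4, B=2, C=2, D=5, E=1, F=3) → (A=4, B=3, C=1, D=6, E=1, F=3)
step 3: fire t3:  (A=4, B=3, C=1, D=6, E=1, F=3) → (A=4, B=4, C=0, D=7, E=1, F=3)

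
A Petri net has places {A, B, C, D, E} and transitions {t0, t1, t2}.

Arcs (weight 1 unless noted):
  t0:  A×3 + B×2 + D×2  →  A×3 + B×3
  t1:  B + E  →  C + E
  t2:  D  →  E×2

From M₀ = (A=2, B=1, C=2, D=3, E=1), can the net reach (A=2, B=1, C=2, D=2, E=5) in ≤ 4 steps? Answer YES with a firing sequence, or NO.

NO — not reachable within 4 firings

depth 0: 1 marking
depth 1: 3 markings reached so far
depth 2: 5 markings reached so far
depth 3: 7 markings reached so far
depth 4: 8 markings reached so far
target is not among the 8 markings reachable within 4 steps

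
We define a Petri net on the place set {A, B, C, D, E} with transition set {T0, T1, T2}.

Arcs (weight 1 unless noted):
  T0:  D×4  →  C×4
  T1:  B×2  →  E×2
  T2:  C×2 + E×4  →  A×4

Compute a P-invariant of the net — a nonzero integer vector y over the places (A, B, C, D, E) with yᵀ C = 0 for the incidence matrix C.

y = (A:1, B:0, C:2, D:2, E:0)

Incidence matrix C (rows=places, cols=transitions):
       T0   T1   T2
    A   0    0    4
    B   0   -2    0
    C   4    0   -2
    D  -4    0    0
    E   0    2   -4

Candidate y = [1, 0, 2, 2, 0]; check y·C column-wise:
  col T0: 1·0 + 2·4 + 2·-4 = 0
  col T1: 1·0 + 0·-2 + 2·0 + 2·0 + 0·2 = 0
  col T2: 1·4 + 2·-2 + 2·0 + 0·-4 = 0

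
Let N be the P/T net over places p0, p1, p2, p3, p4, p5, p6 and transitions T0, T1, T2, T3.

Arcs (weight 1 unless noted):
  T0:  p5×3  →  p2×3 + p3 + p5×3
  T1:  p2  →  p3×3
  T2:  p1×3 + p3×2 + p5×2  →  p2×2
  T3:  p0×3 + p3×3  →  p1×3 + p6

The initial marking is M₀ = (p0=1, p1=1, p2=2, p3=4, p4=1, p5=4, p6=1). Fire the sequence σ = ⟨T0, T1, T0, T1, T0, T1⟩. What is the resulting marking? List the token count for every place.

(p0=1, p1=1, p2=8, p3=16, p4=1, p5=4, p6=1)

step 1: fire T0:  (p0=1, p1=1, p2=2, p3=4, p4=1, p5=4, p6=1) → (p0=1, p1=1, p2=5, p3=5, p4=1, p5=4, p6=1)
step 2: fire T1:  (p0=1, p1=1, p2=5, p3=5, p4=1, p5=4, p6=1) → (p0=1, p1=1, p2=4, p3=8, p4=1, p5=4, p6=1)
step 3: fire T0:  (p0=1, p1=1, p2=4, p3=8, p4=1, p5=4, p6=1) → (p0=1, p1=1, p2=7, p3=9, p4=1, p5=4, p6=1)
step 4: fire T1:  (p0=1, p1=1, p2=7, p3=9, p4=1, p5=4, p6=1) → (p0=1, p1=1, p2=6, p3=12, p4=1, p5=4, p6=1)
step 5: fire T0:  (p0=1, p1=1, p2=6, p3=12, p4=1, p5=4, p6=1) → (p0=1, p1=1, p2=9, p3=13, p4=1, p5=4, p6=1)
step 6: fire T1:  (p0=1, p1=1, p2=9, p3=13, p4=1, p5=4, p6=1) → (p0=1, p1=1, p2=8, p3=16, p4=1, p5=4, p6=1)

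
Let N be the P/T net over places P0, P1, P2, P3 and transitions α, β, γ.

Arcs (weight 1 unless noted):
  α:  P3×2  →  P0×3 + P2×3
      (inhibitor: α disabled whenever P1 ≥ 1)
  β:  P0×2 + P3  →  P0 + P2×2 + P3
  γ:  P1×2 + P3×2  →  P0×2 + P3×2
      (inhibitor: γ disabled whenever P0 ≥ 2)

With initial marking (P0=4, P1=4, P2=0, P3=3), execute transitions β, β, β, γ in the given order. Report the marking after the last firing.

step 1: fire β:  (P0=4, P1=4, P2=0, P3=3) → (P0=3, P1=4, P2=2, P3=3)
step 2: fire β:  (P0=3, P1=4, P2=2, P3=3) → (P0=2, P1=4, P2=4, P3=3)
step 3: fire β:  (P0=2, P1=4, P2=4, P3=3) → (P0=1, P1=4, P2=6, P3=3)
step 4: fire γ:  (P0=1, P1=4, P2=6, P3=3) → (P0=3, P1=2, P2=6, P3=3)

(P0=3, P1=2, P2=6, P3=3)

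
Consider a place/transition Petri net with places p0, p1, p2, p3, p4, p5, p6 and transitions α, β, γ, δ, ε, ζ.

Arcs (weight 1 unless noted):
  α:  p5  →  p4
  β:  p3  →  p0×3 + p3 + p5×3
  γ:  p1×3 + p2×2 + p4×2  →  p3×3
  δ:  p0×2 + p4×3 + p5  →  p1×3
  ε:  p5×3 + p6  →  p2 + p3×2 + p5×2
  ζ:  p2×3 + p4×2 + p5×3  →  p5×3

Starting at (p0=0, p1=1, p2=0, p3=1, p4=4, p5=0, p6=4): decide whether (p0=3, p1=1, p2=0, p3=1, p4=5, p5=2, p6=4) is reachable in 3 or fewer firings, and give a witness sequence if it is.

step 1: fire β:  (p0=0, p1=1, p2=0, p3=1, p4=4, p5=0, p6=4) → (p0=3, p1=1, p2=0, p3=1, p4=4, p5=3, p6=4)
step 2: fire α:  (p0=3, p1=1, p2=0, p3=1, p4=4, p5=3, p6=4) → (p0=3, p1=1, p2=0, p3=1, p4=5, p5=2, p6=4)

YES — reachable via ⟨β, α⟩ (2 firings)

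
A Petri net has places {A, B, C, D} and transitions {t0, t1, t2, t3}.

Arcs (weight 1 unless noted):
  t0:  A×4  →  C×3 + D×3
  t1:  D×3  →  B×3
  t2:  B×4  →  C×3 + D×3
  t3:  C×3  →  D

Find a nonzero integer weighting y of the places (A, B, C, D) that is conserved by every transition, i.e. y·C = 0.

y = (A:3, B:3, C:1, D:3)

Incidence matrix C (rows=places, cols=transitions):
       t0   t1   t2   t3
    A  -4    0    0    0
    B   0    3   -4    0
    C   3    0    3   -3
    D   3   -3    3    1

Candidate y = [3, 3, 1, 3]; check y·C column-wise:
  col t0: 3·-4 + 3·0 + 1·3 + 3·3 = 0
  col t1: 3·0 + 3·3 + 1·0 + 3·-3 = 0
  col t2: 3·0 + 3·-4 + 1·3 + 3·3 = 0
  col t3: 3·0 + 3·0 + 1·-3 + 3·1 = 0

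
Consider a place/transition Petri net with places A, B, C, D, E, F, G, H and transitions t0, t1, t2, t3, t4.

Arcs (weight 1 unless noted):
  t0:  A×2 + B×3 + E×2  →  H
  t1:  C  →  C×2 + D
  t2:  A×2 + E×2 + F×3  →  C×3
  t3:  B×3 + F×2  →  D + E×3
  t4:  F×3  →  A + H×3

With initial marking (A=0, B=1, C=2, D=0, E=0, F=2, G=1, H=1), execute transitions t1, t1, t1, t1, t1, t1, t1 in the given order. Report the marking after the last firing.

step 1: fire t1:  (A=0, B=1, C=2, D=0, E=0, F=2, G=1, H=1) → (A=0, B=1, C=3, D=1, E=0, F=2, G=1, H=1)
step 2: fire t1:  (A=0, B=1, C=3, D=1, E=0, F=2, G=1, H=1) → (A=0, B=1, C=4, D=2, E=0, F=2, G=1, H=1)
step 3: fire t1:  (A=0, B=1, C=4, D=2, E=0, F=2, G=1, H=1) → (A=0, B=1, C=5, D=3, E=0, F=2, G=1, H=1)
step 4: fire t1:  (A=0, B=1, C=5, D=3, E=0, F=2, G=1, H=1) → (A=0, B=1, C=6, D=4, E=0, F=2, G=1, H=1)
step 5: fire t1:  (A=0, B=1, C=6, D=4, E=0, F=2, G=1, H=1) → (A=0, B=1, C=7, D=5, E=0, F=2, G=1, H=1)
step 6: fire t1:  (A=0, B=1, C=7, D=5, E=0, F=2, G=1, H=1) → (A=0, B=1, C=8, D=6, E=0, F=2, G=1, H=1)
step 7: fire t1:  (A=0, B=1, C=8, D=6, E=0, F=2, G=1, H=1) → (A=0, B=1, C=9, D=7, E=0, F=2, G=1, H=1)

(A=0, B=1, C=9, D=7, E=0, F=2, G=1, H=1)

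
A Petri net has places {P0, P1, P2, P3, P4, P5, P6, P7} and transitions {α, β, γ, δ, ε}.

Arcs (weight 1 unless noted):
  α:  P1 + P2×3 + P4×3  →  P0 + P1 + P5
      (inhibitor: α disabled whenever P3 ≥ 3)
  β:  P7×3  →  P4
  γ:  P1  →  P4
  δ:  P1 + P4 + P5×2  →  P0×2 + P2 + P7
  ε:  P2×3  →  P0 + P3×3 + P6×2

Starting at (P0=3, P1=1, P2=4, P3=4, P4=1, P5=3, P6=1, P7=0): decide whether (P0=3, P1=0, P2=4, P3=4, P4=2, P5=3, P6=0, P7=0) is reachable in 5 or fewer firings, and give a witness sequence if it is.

depth 0: 1 marking
depth 1: 4 markings reached so far
depth 2: 6 markings reached so far
depth 3: 6 markings reached so far
(frontier empty at depth 3; search complete)
target is not among the 6 markings reachable within 5 steps

NO — not reachable within 5 firings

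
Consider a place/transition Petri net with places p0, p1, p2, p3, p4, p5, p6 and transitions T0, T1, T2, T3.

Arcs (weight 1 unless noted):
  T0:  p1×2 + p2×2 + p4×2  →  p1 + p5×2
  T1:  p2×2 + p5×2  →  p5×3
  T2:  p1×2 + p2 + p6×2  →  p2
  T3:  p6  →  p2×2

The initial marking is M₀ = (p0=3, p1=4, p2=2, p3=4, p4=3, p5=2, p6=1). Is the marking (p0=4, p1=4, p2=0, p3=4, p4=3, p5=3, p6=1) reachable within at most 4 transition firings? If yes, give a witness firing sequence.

depth 0: 1 marking
depth 1: 4 markings reached so far
depth 2: 6 markings reached so far
depth 3: 8 markings reached so far
depth 4: 8 markings reached so far
(frontier empty at depth 4; search complete)
target is not among the 8 markings reachable within 4 steps

NO — not reachable within 4 firings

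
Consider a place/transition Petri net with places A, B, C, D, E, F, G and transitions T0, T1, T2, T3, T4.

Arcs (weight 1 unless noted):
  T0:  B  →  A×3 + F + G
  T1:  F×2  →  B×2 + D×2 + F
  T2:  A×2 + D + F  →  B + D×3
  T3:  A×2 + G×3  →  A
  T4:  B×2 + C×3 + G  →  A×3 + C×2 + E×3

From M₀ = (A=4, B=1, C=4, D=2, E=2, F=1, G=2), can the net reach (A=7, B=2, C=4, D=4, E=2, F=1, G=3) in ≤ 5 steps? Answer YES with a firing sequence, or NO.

step 1: fire T0:  (A=4, B=1, C=4, D=2, E=2, F=1, G=2) → (A=7, B=0, C=4, D=2, E=2, F=2, G=3)
step 2: fire T1:  (A=7, B=0, C=4, D=2, E=2, F=2, G=3) → (A=7, B=2, C=4, D=4, E=2, F=1, G=3)

YES — reachable via ⟨T0, T1⟩ (2 firings)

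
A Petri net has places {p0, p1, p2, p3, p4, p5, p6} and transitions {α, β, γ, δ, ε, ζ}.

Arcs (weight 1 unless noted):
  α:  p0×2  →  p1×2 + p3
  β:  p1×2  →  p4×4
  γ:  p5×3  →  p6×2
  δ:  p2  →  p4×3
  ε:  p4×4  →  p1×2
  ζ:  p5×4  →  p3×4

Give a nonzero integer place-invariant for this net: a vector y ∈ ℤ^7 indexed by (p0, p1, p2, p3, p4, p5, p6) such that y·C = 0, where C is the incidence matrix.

Incidence matrix C (rows=places, cols=transitions):
        α    β    γ    δ    ε    ζ
   p0  -2    0    0    0    0    0
   p1   2   -2    0    0    2    0
   p2   0    0    0   -1    0    0
   p3   1    0    0    0    0    4
   p4   0    4    0    3   -4    0
   p5   0    0   -3    0    0   -4
   p6   0    0    2    0    0    0

Candidate y = [2, 2, 3, 0, 1, 0, 0]; check y·C column-wise:
  col α: 2·-2 + 2·2 + 3·0 + 0·1 + 1·0 = 0
  col β: 2·0 + 2·-2 + 3·0 + 1·4 = 0
  col γ: 2·0 + 2·0 + 3·0 + 1·0 + 0·-3 + 0·2 = 0
  col δ: 2·0 + 2·0 + 3·-1 + 1·3 = 0
  col ε: 2·0 + 2·2 + 3·0 + 1·-4 = 0
  col ζ: 2·0 + 2·0 + 3·0 + 0·4 + 1·0 + 0·-4 = 0

y = (p0:2, p1:2, p2:3, p3:0, p4:1, p5:0, p6:0)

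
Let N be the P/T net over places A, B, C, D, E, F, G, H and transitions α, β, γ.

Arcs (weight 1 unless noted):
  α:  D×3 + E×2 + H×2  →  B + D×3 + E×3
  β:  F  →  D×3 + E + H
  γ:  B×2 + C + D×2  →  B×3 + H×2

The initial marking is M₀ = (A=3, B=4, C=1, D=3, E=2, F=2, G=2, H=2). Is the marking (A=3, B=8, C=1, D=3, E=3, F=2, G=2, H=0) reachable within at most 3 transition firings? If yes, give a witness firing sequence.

NO — not reachable within 3 firings

depth 0: 1 marking
depth 1: 4 markings reached so far
depth 2: 8 markings reached so far
depth 3: 11 markings reached so far
target is not among the 11 markings reachable within 3 steps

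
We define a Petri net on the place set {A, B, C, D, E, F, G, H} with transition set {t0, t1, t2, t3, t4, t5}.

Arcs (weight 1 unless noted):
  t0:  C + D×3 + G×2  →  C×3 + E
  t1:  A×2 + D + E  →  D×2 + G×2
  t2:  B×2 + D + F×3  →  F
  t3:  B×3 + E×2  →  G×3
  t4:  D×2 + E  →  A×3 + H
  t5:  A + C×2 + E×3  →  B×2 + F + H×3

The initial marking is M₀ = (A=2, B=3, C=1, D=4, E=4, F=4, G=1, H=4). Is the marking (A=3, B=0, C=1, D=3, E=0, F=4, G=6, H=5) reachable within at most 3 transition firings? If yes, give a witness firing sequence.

YES — reachable via ⟨t1, t3, t4⟩ (3 firings)

step 1: fire t1:  (A=2, B=3, C=1, D=4, E=4, F=4, G=1, H=4) → (A=0, B=3, C=1, D=5, E=3, F=4, G=3, H=4)
step 2: fire t3:  (A=0, B=3, C=1, D=5, E=3, F=4, G=3, H=4) → (A=0, B=0, C=1, D=5, E=1, F=4, G=6, H=4)
step 3: fire t4:  (A=0, B=0, C=1, D=5, E=1, F=4, G=6, H=4) → (A=3, B=0, C=1, D=3, E=0, F=4, G=6, H=5)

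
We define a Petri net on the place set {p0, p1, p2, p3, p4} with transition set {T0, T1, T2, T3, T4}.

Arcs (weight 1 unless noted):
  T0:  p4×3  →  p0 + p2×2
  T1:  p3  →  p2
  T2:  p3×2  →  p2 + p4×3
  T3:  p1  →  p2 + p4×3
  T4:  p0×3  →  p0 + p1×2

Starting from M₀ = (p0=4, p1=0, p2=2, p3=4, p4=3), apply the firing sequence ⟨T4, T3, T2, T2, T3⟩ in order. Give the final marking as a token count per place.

step 1: fire T4:  (p0=4, p1=0, p2=2, p3=4, p4=3) → (p0=2, p1=2, p2=2, p3=4, p4=3)
step 2: fire T3:  (p0=2, p1=2, p2=2, p3=4, p4=3) → (p0=2, p1=1, p2=3, p3=4, p4=6)
step 3: fire T2:  (p0=2, p1=1, p2=3, p3=4, p4=6) → (p0=2, p1=1, p2=4, p3=2, p4=9)
step 4: fire T2:  (p0=2, p1=1, p2=4, p3=2, p4=9) → (p0=2, p1=1, p2=5, p3=0, p4=12)
step 5: fire T3:  (p0=2, p1=1, p2=5, p3=0, p4=12) → (p0=2, p1=0, p2=6, p3=0, p4=15)

(p0=2, p1=0, p2=6, p3=0, p4=15)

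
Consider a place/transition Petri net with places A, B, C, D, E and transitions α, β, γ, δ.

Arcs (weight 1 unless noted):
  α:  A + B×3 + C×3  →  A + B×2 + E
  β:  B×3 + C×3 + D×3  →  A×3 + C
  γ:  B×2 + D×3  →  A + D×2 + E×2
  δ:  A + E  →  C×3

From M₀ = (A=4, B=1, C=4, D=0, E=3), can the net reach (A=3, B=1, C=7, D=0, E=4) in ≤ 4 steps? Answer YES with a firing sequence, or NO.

depth 0: 1 marking
depth 1: 2 markings reached so far
depth 2: 3 markings reached so far
depth 3: 4 markings reached so far
depth 4: 4 markings reached so far
(frontier empty at depth 4; search complete)
target is not among the 4 markings reachable within 4 steps

NO — not reachable within 4 firings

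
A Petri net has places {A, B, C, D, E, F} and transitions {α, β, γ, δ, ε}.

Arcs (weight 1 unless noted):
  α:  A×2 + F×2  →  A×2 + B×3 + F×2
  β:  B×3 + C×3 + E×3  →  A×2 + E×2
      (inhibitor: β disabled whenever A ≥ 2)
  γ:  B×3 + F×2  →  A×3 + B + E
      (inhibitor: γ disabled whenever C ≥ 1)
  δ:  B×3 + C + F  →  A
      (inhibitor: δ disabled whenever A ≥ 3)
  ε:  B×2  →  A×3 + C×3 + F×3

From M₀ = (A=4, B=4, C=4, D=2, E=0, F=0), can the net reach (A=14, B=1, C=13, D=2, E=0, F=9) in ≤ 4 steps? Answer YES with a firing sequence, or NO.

depth 0: 1 marking
depth 1: 2 markings reached so far
depth 2: 4 markings reached so far
depth 3: 6 markings reached so far
depth 4: 9 markings reached so far
target is not among the 9 markings reachable within 4 steps

NO — not reachable within 4 firings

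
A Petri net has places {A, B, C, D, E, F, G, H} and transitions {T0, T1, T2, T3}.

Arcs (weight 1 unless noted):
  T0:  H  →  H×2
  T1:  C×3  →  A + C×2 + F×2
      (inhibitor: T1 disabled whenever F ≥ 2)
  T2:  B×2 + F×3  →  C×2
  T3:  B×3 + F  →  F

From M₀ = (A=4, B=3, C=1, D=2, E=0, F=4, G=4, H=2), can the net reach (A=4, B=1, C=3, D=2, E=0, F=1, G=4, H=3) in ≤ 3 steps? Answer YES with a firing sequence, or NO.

step 1: fire T0:  (A=4, B=3, C=1, D=2, E=0, F=4, G=4, H=2) → (A=4, B=3, C=1, D=2, E=0, F=4, G=4, H=3)
step 2: fire T2:  (A=4, B=3, C=1, D=2, E=0, F=4, G=4, H=3) → (A=4, B=1, C=3, D=2, E=0, F=1, G=4, H=3)

YES — reachable via ⟨T0, T2⟩ (2 firings)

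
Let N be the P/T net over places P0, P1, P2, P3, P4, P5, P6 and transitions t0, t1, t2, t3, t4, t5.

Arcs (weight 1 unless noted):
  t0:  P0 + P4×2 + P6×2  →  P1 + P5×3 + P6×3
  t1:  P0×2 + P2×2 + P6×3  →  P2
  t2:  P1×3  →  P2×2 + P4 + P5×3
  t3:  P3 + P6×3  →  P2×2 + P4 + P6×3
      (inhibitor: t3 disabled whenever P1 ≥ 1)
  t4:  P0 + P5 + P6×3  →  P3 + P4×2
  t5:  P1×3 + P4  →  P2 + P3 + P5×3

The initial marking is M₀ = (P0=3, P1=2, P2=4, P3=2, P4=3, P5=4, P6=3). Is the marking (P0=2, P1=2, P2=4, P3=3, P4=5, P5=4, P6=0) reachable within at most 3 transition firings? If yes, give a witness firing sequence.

depth 0: 1 marking
depth 1: 4 markings reached so far
depth 2: 8 markings reached so far
depth 3: 15 markings reached so far
target is not among the 15 markings reachable within 3 steps

NO — not reachable within 3 firings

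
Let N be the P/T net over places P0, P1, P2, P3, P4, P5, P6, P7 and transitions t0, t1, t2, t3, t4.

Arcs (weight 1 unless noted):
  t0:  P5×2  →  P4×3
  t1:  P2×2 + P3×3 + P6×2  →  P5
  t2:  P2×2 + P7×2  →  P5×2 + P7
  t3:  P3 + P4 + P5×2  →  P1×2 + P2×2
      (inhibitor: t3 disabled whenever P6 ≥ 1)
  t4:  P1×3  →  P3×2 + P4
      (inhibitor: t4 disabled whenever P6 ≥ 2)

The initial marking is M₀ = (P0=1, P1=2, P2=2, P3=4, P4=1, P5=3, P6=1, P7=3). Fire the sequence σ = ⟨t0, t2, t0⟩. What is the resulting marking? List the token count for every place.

step 1: fire t0:  (P0=1, P1=2, P2=2, P3=4, P4=1, P5=3, P6=1, P7=3) → (P0=1, P1=2, P2=2, P3=4, P4=4, P5=1, P6=1, P7=3)
step 2: fire t2:  (P0=1, P1=2, P2=2, P3=4, P4=4, P5=1, P6=1, P7=3) → (P0=1, P1=2, P2=0, P3=4, P4=4, P5=3, P6=1, P7=2)
step 3: fire t0:  (P0=1, P1=2, P2=0, P3=4, P4=4, P5=3, P6=1, P7=2) → (P0=1, P1=2, P2=0, P3=4, P4=7, P5=1, P6=1, P7=2)

(P0=1, P1=2, P2=0, P3=4, P4=7, P5=1, P6=1, P7=2)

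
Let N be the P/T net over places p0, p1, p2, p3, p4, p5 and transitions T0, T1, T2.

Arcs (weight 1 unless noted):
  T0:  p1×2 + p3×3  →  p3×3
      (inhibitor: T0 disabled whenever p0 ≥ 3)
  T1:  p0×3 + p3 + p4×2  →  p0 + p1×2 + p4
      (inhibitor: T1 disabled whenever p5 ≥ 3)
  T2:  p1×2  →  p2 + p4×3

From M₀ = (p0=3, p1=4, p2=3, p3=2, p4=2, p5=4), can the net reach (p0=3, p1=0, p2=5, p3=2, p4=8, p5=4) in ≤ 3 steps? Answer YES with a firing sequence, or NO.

YES — reachable via ⟨T2, T2⟩ (2 firings)

step 1: fire T2:  (p0=3, p1=4, p2=3, p3=2, p4=2, p5=4) → (p0=3, p1=2, p2=4, p3=2, p4=5, p5=4)
step 2: fire T2:  (p0=3, p1=2, p2=4, p3=2, p4=5, p5=4) → (p0=3, p1=0, p2=5, p3=2, p4=8, p5=4)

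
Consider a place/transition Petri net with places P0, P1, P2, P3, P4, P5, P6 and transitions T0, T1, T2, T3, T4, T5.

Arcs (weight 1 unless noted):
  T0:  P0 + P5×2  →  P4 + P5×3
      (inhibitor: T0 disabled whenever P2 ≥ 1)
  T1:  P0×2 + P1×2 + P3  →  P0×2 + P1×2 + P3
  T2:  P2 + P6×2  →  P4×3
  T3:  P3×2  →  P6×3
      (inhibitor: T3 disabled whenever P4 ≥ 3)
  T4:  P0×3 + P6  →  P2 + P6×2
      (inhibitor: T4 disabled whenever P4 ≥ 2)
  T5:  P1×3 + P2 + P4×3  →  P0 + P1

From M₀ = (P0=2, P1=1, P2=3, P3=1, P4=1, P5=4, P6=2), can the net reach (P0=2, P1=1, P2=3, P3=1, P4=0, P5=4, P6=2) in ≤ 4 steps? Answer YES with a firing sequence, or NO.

NO — not reachable within 4 firings

depth 0: 1 marking
depth 1: 2 markings reached so far
depth 2: 2 markings reached so far
(frontier empty at depth 2; search complete)
target is not among the 2 markings reachable within 4 steps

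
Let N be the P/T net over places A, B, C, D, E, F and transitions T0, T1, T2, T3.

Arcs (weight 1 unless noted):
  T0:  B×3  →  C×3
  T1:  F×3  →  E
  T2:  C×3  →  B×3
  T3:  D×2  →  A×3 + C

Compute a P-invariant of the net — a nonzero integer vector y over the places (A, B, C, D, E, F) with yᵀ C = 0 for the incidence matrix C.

Incidence matrix C (rows=places, cols=transitions):
       T0   T1   T2   T3
    A   0    0    0    3
    B  -3    0    3    0
    C   3    0   -3    1
    D   0    0    0   -2
    E   0    1    0    0
    F   0   -3    0    0

Candidate y = [1, -3, -3, 0, 0, 0]; check y·C column-wise:
  col T0: 1·0 + -3·-3 + -3·3 = 0
  col T1: 1·0 + -3·0 + -3·0 + 0·1 + 0·-3 = 0
  col T2: 1·0 + -3·3 + -3·-3 = 0
  col T3: 1·3 + -3·0 + -3·1 + 0·-2 = 0

y = (A:1, B:-3, C:-3, D:0, E:0, F:0)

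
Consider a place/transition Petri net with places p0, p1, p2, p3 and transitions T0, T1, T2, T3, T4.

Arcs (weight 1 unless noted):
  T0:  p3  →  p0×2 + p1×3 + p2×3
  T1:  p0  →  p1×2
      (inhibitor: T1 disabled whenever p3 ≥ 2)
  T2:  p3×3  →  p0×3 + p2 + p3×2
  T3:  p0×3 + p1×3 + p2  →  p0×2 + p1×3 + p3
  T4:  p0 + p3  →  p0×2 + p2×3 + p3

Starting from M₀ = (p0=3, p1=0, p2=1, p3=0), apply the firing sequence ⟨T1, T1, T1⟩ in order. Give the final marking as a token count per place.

(p0=0, p1=6, p2=1, p3=0)

step 1: fire T1:  (p0=3, p1=0, p2=1, p3=0) → (p0=2, p1=2, p2=1, p3=0)
step 2: fire T1:  (p0=2, p1=2, p2=1, p3=0) → (p0=1, p1=4, p2=1, p3=0)
step 3: fire T1:  (p0=1, p1=4, p2=1, p3=0) → (p0=0, p1=6, p2=1, p3=0)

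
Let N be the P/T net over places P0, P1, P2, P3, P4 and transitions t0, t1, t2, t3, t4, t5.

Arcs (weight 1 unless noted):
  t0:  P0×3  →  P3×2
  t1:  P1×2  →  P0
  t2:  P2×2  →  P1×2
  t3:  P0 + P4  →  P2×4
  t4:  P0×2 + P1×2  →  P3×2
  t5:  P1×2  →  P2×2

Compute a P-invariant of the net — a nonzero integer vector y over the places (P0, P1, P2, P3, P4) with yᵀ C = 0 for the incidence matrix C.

y = (P0:2, P1:1, P2:1, P3:3, P4:2)

Incidence matrix C (rows=places, cols=transitions):
       t0   t1   t2   t3   t4   t5
   P0  -3    1    0   -1   -2    0
   P1   0   -2    2    0   -2   -2
   P2   0    0   -2    4    0    2
   P3   2    0    0    0    2    0
   P4   0    0    0   -1    0    0

Candidate y = [2, 1, 1, 3, 2]; check y·C column-wise:
  col t0: 2·-3 + 1·0 + 1·0 + 3·2 + 2·0 = 0
  col t1: 2·1 + 1·-2 + 1·0 + 3·0 + 2·0 = 0
  col t2: 2·0 + 1·2 + 1·-2 + 3·0 + 2·0 = 0
  col t3: 2·-1 + 1·0 + 1·4 + 3·0 + 2·-1 = 0
  col t4: 2·-2 + 1·-2 + 1·0 + 3·2 + 2·0 = 0
  col t5: 2·0 + 1·-2 + 1·2 + 3·0 + 2·0 = 0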